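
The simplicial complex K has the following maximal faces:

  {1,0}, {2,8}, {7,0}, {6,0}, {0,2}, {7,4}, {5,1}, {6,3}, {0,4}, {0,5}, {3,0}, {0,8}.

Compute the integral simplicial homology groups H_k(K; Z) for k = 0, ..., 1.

H_0 = Z,  H_1 = Z^4.

Order the vertices as 0 < 1 < 2 < 3 < 4 < 5 < 6 < 7 < 8. Listing each simplex with vertices in this order, K has dimension 1 with simplices:

  0-simplices (9): [0], [1], [2], [3], [4], [5], [6], [7], [8]
  1-simplices (12): [0,1], [0,2], [0,3], [0,4], [0,5], [0,6], [0,7], [0,8], [1,5], [2,8], [3,6], [4,7]

giving chain groups C_0 ≅ Z^9, C_1 ≅ Z^12.

∂_1: C_1 → C_0 is given by ∂[p,q] = [q] − [p]. For instance
  ∂[0,3] = [3] − [0].
The 9×12 boundary matrix has rank 8 and Smith normal form diag(1,1,1,1,1,1,1,1).

Now H_k = ker ∂_k / im ∂_{k+1}, so:

  H_0: rank C_0 − rank ∂_1 = 9 − 8 = 1, and the invariant factors of ∂_1 are all 1, so H_0 ≅ Z.
  H_1: rank ker ∂_1 − rank ∂_2 = (12 − 8) − 0 = 4, and there is no ∂_2, so H_1 ≅ Z^4.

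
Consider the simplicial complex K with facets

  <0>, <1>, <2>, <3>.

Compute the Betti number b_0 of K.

Order the vertices as 0 < 1 < 2 < 3. Listing each simplex with vertices in this order, K has dimension 0 with simplices:

  0-simplices (4): [0], [1], [2], [3]

Hence C_0 ≅ Z^4.

Computing H_k = (kernel of ∂_k) / (image of ∂_{k+1}):

  H_0: rank C_0 − rank ∂_1 = 4 − 0 = 4, and there is no ∂_1, so H_0 ≅ Z^4.

Hence the Betti numbers are b_0 = 4.

b_0 = 4.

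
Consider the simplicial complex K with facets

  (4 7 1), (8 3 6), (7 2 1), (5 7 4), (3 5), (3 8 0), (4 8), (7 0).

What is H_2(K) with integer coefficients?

H_2 = 0.

Order the vertices as 0 < 1 < 2 < 3 < 4 < 5 < 6 < 7 < 8. Listing each simplex with vertices in this order, K has dimension 2 with simplices:

  0-simplices (9): [0], [1], [2], [3], [4], [5], [6], [7], [8]
  1-simplices (15): [0,3], [0,7], [0,8], [1,2], [1,4], [1,7], [2,7], [3,5], [3,6], [3,8], [4,5], [4,7], [4,8], [5,7], [6,8]
  2-simplices (5): [0,3,8], [1,2,7], [1,4,7], [3,6,8], [4,5,7]

Hence C_0 ≅ Z^9, C_1 ≅ Z^15, C_2 ≅ Z^5.

The boundary map ∂_1: C_1 → C_0 sends each edge [p,q] (with p < q) to q − p. For instance
  ∂[1,7] = [7] − [1].
As a 9×15 matrix over Z this has rank 8, with invariant factors (1,1,1,1,1,1,1,1).

∂_2: C_2 → C_1 maps a triangle to the signed sum of its edges. For instance
  ∂[1,4,7] = [4,7] − [1,7] + [1,4],
  ∂[4,5,7] = [5,7] − [4,7] + [4,5].
The resulting 15×5 matrix has rank 5, and its Smith normal form has invariant factors (1,1,1,1,1).

Computing H_k = (kernel of ∂_k) / (image of ∂_{k+1}):

  H_2: rank ker ∂_2 − rank ∂_3 = (5 − 5) − 0 = 0, and there is no ∂_3, so H_2 = 0.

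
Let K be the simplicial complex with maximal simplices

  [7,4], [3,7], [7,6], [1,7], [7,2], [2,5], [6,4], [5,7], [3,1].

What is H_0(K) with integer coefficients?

H_0 ≅ Z.

Fix the vertex order 1 < 2 < 3 < 4 < 5 < 6 < 7 and write every simplex with vertices in increasing order. Then dim K = 1 and the simplices of K are:

  0-simplices (7): [1], [2], [3], [4], [5], [6], [7]
  1-simplices (9): [1,3], [1,7], [2,5], [2,7], [3,7], [4,6], [4,7], [5,7], [6,7]

giving chain groups C_0 ≅ Z^7, C_1 ≅ Z^9.

Boundary ∂_1: C_1 → C_0 is given by ∂[p,q] = [q] − [p]. For instance
  ∂[3,7] = [7] − [3].
As a 7×9 matrix over Z this has rank 6, with invariant factors (1,1,1,1,1,1).

Computing H_k = (kernel of ∂_k) / (image of ∂_{k+1}):

  H_0: rank C_0 − rank ∂_1 = 7 − 6 = 1, and the invariant factors of ∂_1 are all 1, so H_0 = Z.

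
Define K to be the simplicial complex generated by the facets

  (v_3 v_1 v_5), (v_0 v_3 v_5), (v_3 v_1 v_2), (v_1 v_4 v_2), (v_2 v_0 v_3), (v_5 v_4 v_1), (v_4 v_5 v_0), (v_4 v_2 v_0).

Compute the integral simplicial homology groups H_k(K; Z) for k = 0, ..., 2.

Take the total order v_0 < v_1 < v_2 < v_3 < v_4 < v_5 on the vertex set. Then K (dimension 2) consists of the simplices:

  0-simplices (6): [v_0], [v_1], [v_2], [v_3], [v_4], [v_5]
  1-simplices (12): [v_0,v_2], [v_0,v_3], [v_0,v_4], [v_0,v_5], [v_1,v_2], [v_1,v_3], [v_1,v_4], [v_1,v_5], [v_2,v_3], [v_2,v_4], [v_3,v_5], [v_4,v_5]
  2-simplices (8): [v_0,v_2,v_3], [v_0,v_2,v_4], [v_0,v_3,v_5], [v_0,v_4,v_5], [v_1,v_2,v_3], [v_1,v_2,v_4], [v_1,v_3,v_5], [v_1,v_4,v_5]

so the chain groups are C_0 ≅ Z^6, C_1 ≅ Z^12, C_2 ≅ Z^8.

The boundary map ∂_1: C_1 → C_0 is given by ∂[p,q] = [q] − [p]. For instance
  ∂[v_2,v_3] = [v_3] − [v_2].
The resulting 6×12 matrix has rank 5, and its Smith normal form has invariant factors (1,1,1,1,1).

Boundary ∂_2: C_2 → C_1 maps a triangle to the signed sum of its edges. For instance
  ∂[v_0,v_4,v_5] = [v_4,v_5] − [v_0,v_5] + [v_0,v_4],
  ∂[v_0,v_2,v_3] = [v_2,v_3] − [v_0,v_3] + [v_0,v_2].
The 12×8 boundary matrix has rank 7 and Smith normal form diag(1,1,1,1,1,1,1).

Reading off H_k = ker ∂_k / im ∂_{k+1}:

  H_0: rank C_0 − rank ∂_1 = 6 − 5 = 1, and the invariant factors of ∂_1 are all 1, so H_0 ≅ Z.
  H_1: rank ker ∂_1 − rank ∂_2 = (12 − 5) − 7 = 0, and the invariant factors of ∂_2 are all 1, so H_1 ≅ 0.
  H_2: rank ker ∂_2 − rank ∂_3 = (8 − 7) − 0 = 1, and there is no ∂_3, so H_2 ≅ Z.

As a check, the Euler characteristic is 6 − 12 + 8 = 2, which agrees with 1 − 0 + 1 = 2.

H_0 = Z,  H_1 = 0,  H_2 = Z.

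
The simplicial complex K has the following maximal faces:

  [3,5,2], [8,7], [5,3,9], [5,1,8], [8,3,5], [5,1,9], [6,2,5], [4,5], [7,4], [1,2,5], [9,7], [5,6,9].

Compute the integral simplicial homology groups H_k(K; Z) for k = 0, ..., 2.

Take the total order 1 < 2 < 3 < 4 < 5 < 6 < 7 < 8 < 9 on the vertex set. Then K (dimension 2) consists of the simplices:

  0-simplices (9): [1], [2], [3], [4], [5], [6], [7], [8], [9]
  1-simplices (18): [1,2], [1,5], [1,8], [1,9], [2,3], [2,5], [2,6], [3,5], [3,8], [3,9], [4,5], [4,7], [5,6], [5,8], [5,9], [6,9], [7,8], [7,9]
  2-simplices (8): [1,2,5], [1,5,8], [1,5,9], [2,3,5], [2,5,6], [3,5,8], [3,5,9], [5,6,9]

so the chain groups are C_0 ≅ Z^9, C_1 ≅ Z^18, C_2 ≅ Z^8.

Boundary ∂_1: C_1 → C_0 sends each edge [p,q] (with p < q) to q − p. For instance
  ∂[2,5] = [5] − [2].
The resulting 9×18 matrix has rank 8, and its Smith normal form has invariant factors (1,1,1,1,1,1,1,1).

The boundary map ∂_2: C_2 → C_1 sends each 2-simplex [p,q,r] to [q,r] − [p,r] + [p,q]. For instance
  ∂[3,5,8] = [5,8] − [3,8] + [3,5],
  ∂[3,5,9] = [5,9] − [3,9] + [3,5].
This gives a 18×8 integer matrix of rank 8; reducing to Smith normal form yields diagonal entries (1,1,1,1,1,1,1,1).

Reading off H_k = ker ∂_k / im ∂_{k+1}:

  H_0: rank C_0 − rank ∂_1 = 9 − 8 = 1, and the invariant factors of ∂_1 are all 1, so H_0 = Z.
  H_1: rank ker ∂_1 − rank ∂_2 = (18 − 8) − 8 = 2, and the invariant factors of ∂_2 are all 1, so H_1 = Z^2.
  H_2: rank ker ∂_2 − rank ∂_3 = (8 − 8) − 0 = 0, and there is no ∂_3, so H_2 = 0.

H_0 = Z,  H_1 = Z^2,  H_2 = 0.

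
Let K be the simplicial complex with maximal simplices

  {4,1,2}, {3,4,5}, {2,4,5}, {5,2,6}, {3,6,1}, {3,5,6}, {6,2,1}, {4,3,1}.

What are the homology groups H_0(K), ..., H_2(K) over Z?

H_0 = Z,  H_1 = 0,  H_2 = Z.

K has 6 vertices, 12 edges, 8 triangles.
rank ∂_0 = 0, rank ∂_1 = 5 ⇒ b_0 = 6 − 0 − 5 = 1; all invariant factors of ∂_1 are 1 so no torsion. So H_0 = Z.
rank ∂_1 = 5, rank ∂_2 = 7 ⇒ b_1 = 12 − 5 − 7 = 0; all invariant factors of ∂_2 are 1 so no torsion. So H_1 = 0.
rank ∂_2 = 7, rank ∂_3 = 0 ⇒ b_2 = 8 − 7 − 0 = 1. So H_2 = Z.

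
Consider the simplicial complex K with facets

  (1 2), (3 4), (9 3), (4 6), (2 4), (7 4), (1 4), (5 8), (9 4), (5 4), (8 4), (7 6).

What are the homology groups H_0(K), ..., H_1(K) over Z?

K has 9 vertices, 12 edges.
rank ∂_0 = 0, rank ∂_1 = 8 ⇒ b_0 = 9 − 0 − 8 = 1; all invariant factors of ∂_1 are 1 so no torsion. So H_0 ≅ Z.
rank ∂_1 = 8, rank ∂_2 = 0 ⇒ b_1 = 12 − 8 − 0 = 4. So H_1 ≅ Z^4.

H_0 = Z,  H_1 = Z^4.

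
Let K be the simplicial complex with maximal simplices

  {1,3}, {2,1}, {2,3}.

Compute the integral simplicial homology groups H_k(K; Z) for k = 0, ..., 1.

Take the total order 1 < 2 < 3 on the vertex set. Then K (dimension 1) consists of the simplices:

  0-simplices (3): [1], [2], [3]
  1-simplices (3): [1,2], [1,3], [2,3]

giving chain groups C_0 ≅ Z^3, C_1 ≅ Z^3.

Boundary ∂_1: C_1 → C_0 is given by ∂[p,q] = [q] − [p]. For instance
  ∂[1,3] = [3] − [1].
The 3×3 boundary matrix has rank 2 and Smith normal form diag(1,1).

From H_k ≅ ker(∂_k) / im(∂_{k+1}) we obtain:

  H_0: rank C_0 − rank ∂_1 = 3 − 2 = 1, and the invariant factors of ∂_1 are all 1, so H_0 = Z.
  H_1: rank ker ∂_1 − rank ∂_2 = (3 − 2) − 0 = 1, and there is no ∂_2, so H_1 = Z.

As a check, the Euler characteristic is 3 − 3 = 0, which agrees with 1 − 1 = 0.

H_0 = Z,  H_1 = Z.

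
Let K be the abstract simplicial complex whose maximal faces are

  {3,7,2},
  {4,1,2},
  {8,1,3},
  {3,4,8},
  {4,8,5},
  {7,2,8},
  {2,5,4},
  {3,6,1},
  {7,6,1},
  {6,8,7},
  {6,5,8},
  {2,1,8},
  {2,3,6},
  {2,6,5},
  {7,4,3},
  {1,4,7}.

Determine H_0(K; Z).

H_0 = Z.

Fix the vertex order 1 < 2 < 3 < 4 < 5 < 6 < 7 < 8 and write every simplex with vertices in increasing order. Then dim K = 2 and the simplices of K are:

  0-simplices (8): [1], [2], [3], [4], [5], [6], [7], [8]
  1-simplices (24): (24 of them)
  2-simplices (16): [1,2,4], [1,2,8], [1,3,6], [1,3,8], [1,4,7], [1,6,7], [2,3,6], [2,3,7], [2,4,5], [2,5,6], [2,7,8], [3,4,7], [3,4,8], [4,5,8], [5,6,8], [6,7,8]

so the chain groups are C_0 ≅ Z^8, C_1 ≅ Z^24, C_2 ≅ Z^16.

The boundary map ∂_1: C_1 → C_0 maps an edge to its endpoints' difference, ∂[p,q] = q − p.
The 8×24 boundary matrix has rank 7 and Smith normal form diag(1,1,1,1,1,1,1).

The boundary map ∂_2: C_2 → C_1 acts by ∂[p,q,r] = [q,r] − [p,r] + [p,q]. For instance
  ∂[1,6,7] = [6,7] − [1,7] + [1,6],
  ∂[6,7,8] = [7,8] − [6,8] + [6,7].
As a 24×16 matrix over Z this has rank 15, with invariant factors (1,1,1,1,1,1,1,1,1,1,1,1,1,1,1).

From H_k ≅ ker(∂_k) / im(∂_{k+1}) we obtain:

  H_0: rank C_0 − rank ∂_1 = 8 − 7 = 1, and the invariant factors of ∂_1 are all 1, so H_0 ≅ Z.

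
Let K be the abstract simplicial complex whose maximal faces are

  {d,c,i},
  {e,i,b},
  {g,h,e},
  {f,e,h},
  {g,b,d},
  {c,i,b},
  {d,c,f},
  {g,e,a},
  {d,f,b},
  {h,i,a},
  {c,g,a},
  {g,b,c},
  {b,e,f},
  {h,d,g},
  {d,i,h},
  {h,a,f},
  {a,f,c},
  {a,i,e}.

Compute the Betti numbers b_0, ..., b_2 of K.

b_0 = 1, b_1 = 1, b_2 = 0.

Take the total order a < b < c < d < e < f < g < h < i on the vertex set. Then K (dimension 2) consists of the simplices:

  0-simplices (9): a, b, c, d, e, f, g, h, i
  1-simplices (27): ac, ae, af, ag, ah, ai, bc, bd, be, bf, bg, bi, cd, cf, cg, ci, df, dg, dh, di, ef, eg, eh, ei, fh, gh, hi
  2-simplices (18): acf, acg, aeg, aei, afh, ahi, bcg, bci, bdf, bdg, bef, bei, cdf, cdi, dgh, dhi, efh, egh

Hence C_0 ≅ Z^9, C_1 ≅ Z^27, C_2 ≅ Z^18.

∂_1: C_1 → C_0 sends each edge [p,q] (with p < q) to q − p.
As a 9×27 matrix over Z this has rank 8, with invariant factors (1,1,1,1,1,1,1,1).

∂_2: C_2 → C_1 maps a triangle to the signed sum of its edges. For instance
  ∂ahi = hi − ai + ah,
  ∂bci = ci − bi + bc.
The 27×18 boundary matrix has rank 18 and Smith normal form diag(1,1,1,1,1,1,1,1,1,1,1,1,1,1,1,1,1,2).

From H_k ≅ ker(∂_k) / im(∂_{k+1}) we obtain:

  H_0: rank C_0 − rank ∂_1 = 9 − 8 = 1, and the invariant factors of ∂_1 are all 1, so H_0 ≅ Z.
  H_1: rank ker ∂_1 − rank ∂_2 = (27 − 8) − 18 = 1, and ∂_2 has invariant factor 2 > 1, so H_1 ≅ Z ⊕ Z/2.
  H_2: rank ker ∂_2 − rank ∂_3 = (18 − 18) − 0 = 0, and there is no ∂_3, so H_2 ≅ 0.

As a check, the Euler characteristic is 9 − 27 + 18 = 0, which agrees with 1 − 1 + 0 = 0.

Hence the Betti numbers are b_0 = 1, b_1 = 1, b_2 = 0.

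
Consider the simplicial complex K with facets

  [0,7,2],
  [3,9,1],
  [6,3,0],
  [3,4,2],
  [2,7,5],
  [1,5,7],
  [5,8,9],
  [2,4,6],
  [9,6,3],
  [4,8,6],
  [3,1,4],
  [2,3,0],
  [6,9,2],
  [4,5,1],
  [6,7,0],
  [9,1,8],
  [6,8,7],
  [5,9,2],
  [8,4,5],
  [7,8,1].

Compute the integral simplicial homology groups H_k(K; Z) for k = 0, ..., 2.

Fix the vertex order 0 < 1 < 2 < 3 < 4 < 5 < 6 < 7 < 8 < 9 and write every simplex with vertices in increasing order. Then dim K = 2 and the simplices of K are:

  0-simplices (10): [0], [1], [2], [3], [4], [5], [6], [7], [8], [9]
  1-simplices (30): (30 of them)
  2-simplices (20): (20 of them)

giving chain groups C_0 ≅ Z^10, C_1 ≅ Z^30, C_2 ≅ Z^20.

∂_1: C_1 → C_0 maps an edge to its endpoints' difference, ∂[p,q] = q − p. For instance
  ∂[3,6] = [6] − [3].
The resulting 10×30 matrix has rank 9, and its Smith normal form has invariant factors (1,1,1,1,1,1,1,1,1).

Boundary ∂_2: C_2 → C_1 acts by ∂[p,q,r] = [q,r] − [p,r] + [p,q]. For instance
  ∂[2,4,6] = [4,6] − [2,6] + [2,4],
  ∂[5,8,9] = [8,9] − [5,9] + [5,8].
The 30×20 boundary matrix has rank 20 and Smith normal form diag(1,1,1,1,1,1,1,1,1,1,1,1,1,1,1,1,1,1,1,2).

Reading off H_k = ker ∂_k / im ∂_{k+1}:

  H_0: rank C_0 − rank ∂_1 = 10 − 9 = 1, and the invariant factors of ∂_1 are all 1, so H_0 ≅ Z.
  H_1: rank ker ∂_1 − rank ∂_2 = (30 − 9) − 20 = 1, and ∂_2 has invariant factor 2 > 1, so H_1 ≅ Z × Z/2.
  H_2: rank ker ∂_2 − rank ∂_3 = (20 − 20) − 0 = 0, and there is no ∂_3, so H_2 ≅ 0.

(K is a triangulation of the Klein bottle.)

H_0 = Z,  H_1 = Z × Z/2,  H_2 = 0.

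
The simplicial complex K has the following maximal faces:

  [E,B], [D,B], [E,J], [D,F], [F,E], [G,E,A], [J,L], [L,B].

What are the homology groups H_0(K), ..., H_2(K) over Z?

Take the total order A < B < D < E < F < G < J < L on the vertex set. Then K (dimension 2) consists of the simplices:

  0-simplices (8): A, B, D, E, F, G, J, L
  1-simplices (10): AE, AG, BD, BE, BL, DF, EF, EG, EJ, JL
  2-simplices (1): AEG

so the chain groups are C_0 ≅ Z^8, C_1 ≅ Z^10, C_2 ≅ Z^1.

Boundary ∂_1: C_1 → C_0 maps an edge to its endpoints' difference, ∂[p,q] = q − p. For instance
  ∂BE = E − B.
As a 8×10 matrix over Z this has rank 7, with invariant factors (1,1,1,1,1,1,1).

∂_2: C_2 → C_1 acts by ∂[p,q,r] = [q,r] − [p,r] + [p,q]. For instance
  ∂AEG = EG − AG + AE.
This gives a 10×1 integer matrix of rank 1; reducing to Smith normal form yields diagonal entries (1).

Now H_k = ker ∂_k / im ∂_{k+1}, so:

  H_0: rank C_0 − rank ∂_1 = 8 − 7 = 1, and the invariant factors of ∂_1 are all 1, so H_0 ≅ Z.
  H_1: rank ker ∂_1 − rank ∂_2 = (10 − 7) − 1 = 2, and the invariant factors of ∂_2 are all 1, so H_1 ≅ Z^2.
  H_2: rank ker ∂_2 − rank ∂_3 = (1 − 1) − 0 = 0, and there is no ∂_3, so H_2 ≅ 0.

H_0 = Z,  H_1 = Z^2,  H_2 = 0.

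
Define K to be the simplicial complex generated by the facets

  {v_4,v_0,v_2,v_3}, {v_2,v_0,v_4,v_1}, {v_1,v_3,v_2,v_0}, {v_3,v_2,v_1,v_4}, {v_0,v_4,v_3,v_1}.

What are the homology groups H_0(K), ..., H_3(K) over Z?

Take the total order v_0 < v_1 < v_2 < v_3 < v_4 on the vertex set. Then K (dimension 3) consists of the simplices:

  0-simplices (5): [v_0], [v_1], [v_2], [v_3], [v_4]
  1-simplices (10): [v_0,v_1], [v_0,v_2], [v_0,v_3], [v_0,v_4], [v_1,v_2], [v_1,v_3], [v_1,v_4], [v_2,v_3], [v_2,v_4], [v_3,v_4]
  2-simplices (10): [v_0,v_1,v_2], [v_0,v_1,v_3], [v_0,v_1,v_4], [v_0,v_2,v_3], [v_0,v_2,v_4], [v_0,v_3,v_4], [v_1,v_2,v_3], [v_1,v_2,v_4], [v_1,v_3,v_4], [v_2,v_3,v_4]
  3-simplices (5): [v_0,v_1,v_2,v_3], [v_0,v_1,v_2,v_4], [v_0,v_1,v_3,v_4], [v_0,v_2,v_3,v_4], [v_1,v_2,v_3,v_4]

Hence C_0 ≅ Z^5, C_1 ≅ Z^10, C_2 ≅ Z^10, C_3 ≅ Z^5.

Boundary ∂_1: C_1 → C_0 sends each edge [p,q] (with p < q) to q − p. For instance
  ∂[v_0,v_2] = [v_2] − [v_0].
As a 5×10 matrix over Z this has rank 4, with invariant factors (1,1,1,1).

Boundary ∂_2: C_2 → C_1 maps a triangle to the signed sum of its edges. For instance
  ∂[v_1,v_3,v_4] = [v_3,v_4] − [v_1,v_4] + [v_1,v_3],
  ∂[v_0,v_1,v_4] = [v_1,v_4] − [v_0,v_4] + [v_0,v_1].
As a 10×10 matrix over Z this has rank 6, with invariant factors (1,1,1,1,1,1).

The boundary map ∂_3: C_3 → C_2 sends each 3-simplex σ to the alternating sum Σ_i (−1)^i (σ with its i-th vertex removed). For instance
  ∂[v_0,v_2,v_3,v_4] = [v_2,v_3,v_4] − [v_0,v_3,v_4] + [v_0,v_2,v_4] − [v_0,v_2,v_3],
  ∂[v_0,v_1,v_2,v_4] = [v_1,v_2,v_4] − [v_0,v_2,v_4] + [v_0,v_1,v_4] − [v_0,v_1,v_2].
This gives a 10×5 integer matrix of rank 4; reducing to Smith normal form yields diagonal entries (1,1,1,1).

Computing H_k = (kernel of ∂_k) / (image of ∂_{k+1}):

  H_0: rank C_0 − rank ∂_1 = 5 − 4 = 1, and the invariant factors of ∂_1 are all 1, so H_0 ≅ Z.
  H_1: rank ker ∂_1 − rank ∂_2 = (10 − 4) − 6 = 0, and the invariant factors of ∂_2 are all 1, so H_1 ≅ 0.
  H_2: rank ker ∂_2 − rank ∂_3 = (10 − 6) − 4 = 0, and the invariant factors of ∂_3 are all 1, so H_2 ≅ 0.
  H_3: rank ker ∂_3 − rank ∂_4 = (5 − 4) − 0 = 1, and there is no ∂_4, so H_3 ≅ Z.

(K is a triangulation of the 3-sphere S^3.)

H_0 ≅ Z,  H_1 = 0,  H_2 = 0,  H_3 ≅ Z.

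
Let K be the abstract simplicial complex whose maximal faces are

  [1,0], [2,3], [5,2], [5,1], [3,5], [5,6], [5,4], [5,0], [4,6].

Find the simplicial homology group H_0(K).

We work with the vertex ordering 0 < 1 < 2 < 3 < 4 < 5 < 6. The simplices of K, each written with vertices in increasing order, are:

  0-simplices (7): [0], [1], [2], [3], [4], [5], [6]
  1-simplices (9): [0,1], [0,5], [1,5], [2,3], [2,5], [3,5], [4,5], [4,6], [5,6]

so the chain groups are C_0 ≅ Z^7, C_1 ≅ Z^9.

∂_1: C_1 → C_0 is given by ∂[p,q] = [q] − [p].
The 7×9 boundary matrix has rank 6 and Smith normal form diag(1,1,1,1,1,1).

Now H_k = ker ∂_k / im ∂_{k+1}, so:

  H_0: rank C_0 − rank ∂_1 = 7 − 6 = 1, and the invariant factors of ∂_1 are all 1, so H_0 = Z.

H_0 ≅ Z.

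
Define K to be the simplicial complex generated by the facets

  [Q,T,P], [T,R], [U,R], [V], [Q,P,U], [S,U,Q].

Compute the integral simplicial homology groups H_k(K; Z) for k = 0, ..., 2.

H_0 ≅ Z^2,  H_1 ≅ Z,  H_2 = 0.

We work with the vertex ordering P < Q < R < S < T < U < V. The simplices of K, each written with vertices in increasing order, are:

  0-simplices (7): P, Q, R, S, T, U, V
  1-simplices (9): PQ, PT, PU, QS, QT, QU, RT, RU, SU
  2-simplices (3): PQT, PQU, QSU

giving chain groups C_0 ≅ Z^7, C_1 ≅ Z^9, C_2 ≅ Z^3.

∂_1: C_1 → C_0 maps an edge to its endpoints' difference, ∂[p,q] = q − p. For instance
  ∂QU = U − Q.
As a 7×9 matrix over Z this has rank 5, with invariant factors (1,1,1,1,1).

The boundary map ∂_2: C_2 → C_1 maps a triangle to the signed sum of its edges. For instance
  ∂PQU = QU − PU + PQ,
  ∂PQT = QT − PT + PQ.
As a 9×3 matrix over Z this has rank 3, with invariant factors (1,1,1).

Reading off H_k = ker ∂_k / im ∂_{k+1}:

  H_0: rank C_0 − rank ∂_1 = 7 − 5 = 2, and the invariant factors of ∂_1 are all 1, so H_0 = Z^2.
  H_1: rank ker ∂_1 − rank ∂_2 = (9 − 5) − 3 = 1, and the invariant factors of ∂_2 are all 1, so H_1 = Z.
  H_2: rank ker ∂_2 − rank ∂_3 = (3 − 3) − 0 = 0, and there is no ∂_3, so H_2 = 0.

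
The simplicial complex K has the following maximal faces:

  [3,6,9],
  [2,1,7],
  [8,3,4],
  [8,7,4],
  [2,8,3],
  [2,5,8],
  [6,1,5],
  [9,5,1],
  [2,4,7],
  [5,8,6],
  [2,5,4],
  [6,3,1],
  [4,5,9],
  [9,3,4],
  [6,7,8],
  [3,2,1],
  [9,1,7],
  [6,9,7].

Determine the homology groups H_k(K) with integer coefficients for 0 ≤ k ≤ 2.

H_0 = Z,  H_1 = Z ⊕ Z/2Z,  H_2 = 0.

We work with the vertex ordering 1 < 2 < 3 < 4 < 5 < 6 < 7 < 8 < 9. The simplices of K, each written with vertices in increasing order, are:

  0-simplices (9): [1], [2], [3], [4], [5], [6], [7], [8], [9]
  1-simplices (27): (27 of them)
  2-simplices (18): [1,2,3], [1,2,7], [1,3,6], [1,5,6], [1,5,9], [1,7,9], [2,3,8], [2,4,5], [2,4,7], [2,5,8], [3,4,8], [3,4,9], [3,6,9], [4,5,9], [4,7,8], [5,6,8], [6,7,8], [6,7,9]

Hence C_0 ≅ Z^9, C_1 ≅ Z^27, C_2 ≅ Z^18.

∂_1: C_1 → C_0 is given by ∂[p,q] = [q] − [p]. For instance
  ∂[2,8] = [8] − [2].
The resulting 9×27 matrix has rank 8, and its Smith normal form has invariant factors (1,1,1,1,1,1,1,1).

∂_2: C_2 → C_1 acts by ∂[p,q,r] = [q,r] − [p,r] + [p,q]. For instance
  ∂[5,6,8] = [6,8] − [5,8] + [5,6],
  ∂[1,3,6] = [3,6] − [1,6] + [1,3].
The resulting 27×18 matrix has rank 18, and its Smith normal form has invariant factors (1,1,1,1,1,1,1,1,1,1,1,1,1,1,1,1,1,2).

Now H_k = ker ∂_k / im ∂_{k+1}, so:

  H_0: rank C_0 − rank ∂_1 = 9 − 8 = 1, and the invariant factors of ∂_1 are all 1, so H_0 ≅ Z.
  H_1: rank ker ∂_1 − rank ∂_2 = (27 − 8) − 18 = 1, and ∂_2 has invariant factor 2 > 1, so H_1 ≅ Z ⊕ Z/2Z.
  H_2: rank ker ∂_2 − rank ∂_3 = (18 − 18) − 0 = 0, and there is no ∂_3, so H_2 ≅ 0.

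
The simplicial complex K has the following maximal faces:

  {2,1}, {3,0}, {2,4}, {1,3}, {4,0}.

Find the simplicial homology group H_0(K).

H_0 = Z.

K has 5 vertices, 5 edges.
rank ∂_0 = 0, rank ∂_1 = 4 ⇒ b_0 = 5 − 0 − 4 = 1; all invariant factors of ∂_1 are 1 so no torsion. So H_0 ≅ Z.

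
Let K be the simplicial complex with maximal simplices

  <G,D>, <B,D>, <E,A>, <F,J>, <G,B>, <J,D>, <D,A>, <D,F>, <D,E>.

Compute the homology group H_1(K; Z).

H_1 = Z^3.

We work with the vertex ordering A < B < D < E < F < G < J. The simplices of K, each written with vertices in increasing order, are:

  0-simplices (7): A, B, D, E, F, G, J
  1-simplices (9): AD, AE, BD, BG, DE, DF, DG, DJ, FJ

so the chain groups are C_0 ≅ Z^7, C_1 ≅ Z^9.

The boundary map ∂_1: C_1 → C_0 sends each edge [p,q] (with p < q) to q − p. For instance
  ∂DJ = J − D.
As a 7×9 matrix over Z this has rank 6, with invariant factors (1,1,1,1,1,1).

From H_k ≅ ker(∂_k) / im(∂_{k+1}) we obtain:

  H_1: rank ker ∂_1 − rank ∂_2 = (9 − 6) − 0 = 3, and there is no ∂_2, so H_1 = Z^3.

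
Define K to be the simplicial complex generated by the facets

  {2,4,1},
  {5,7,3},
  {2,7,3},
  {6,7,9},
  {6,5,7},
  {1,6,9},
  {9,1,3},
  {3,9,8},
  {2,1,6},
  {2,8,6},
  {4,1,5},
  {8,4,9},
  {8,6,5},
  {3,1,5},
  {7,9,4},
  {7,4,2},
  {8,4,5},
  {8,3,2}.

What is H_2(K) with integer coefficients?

Take the total order 1 < 2 < 3 < 4 < 5 < 6 < 7 < 8 < 9 on the vertex set. Then K (dimension 2) consists of the simplices:

  0-simplices (9): [1], [2], [3], [4], [5], [6], [7], [8], [9]
  1-simplices (27): (27 of them)
  2-simplices (18): [1,2,4], [1,2,6], [1,3,5], [1,3,9], [1,4,5], [1,6,9], [2,3,7], [2,3,8], [2,4,7], [2,6,8], [3,5,7], [3,8,9], [4,5,8], [4,7,9], [4,8,9], [5,6,7], [5,6,8], [6,7,9]

giving chain groups C_0 ≅ Z^9, C_1 ≅ Z^27, C_2 ≅ Z^18.

∂_1: C_1 → C_0 sends each edge [p,q] (with p < q) to q − p. For instance
  ∂[1,4] = [4] − [1].
As a 9×27 matrix over Z this has rank 8, with invariant factors (1,1,1,1,1,1,1,1).

Boundary ∂_2: C_2 → C_1 maps a triangle to the signed sum of its edges. For instance
  ∂[1,4,5] = [4,5] − [1,5] + [1,4],
  ∂[2,4,7] = [4,7] − [2,7] + [2,4].
The 27×18 boundary matrix has rank 17 and Smith normal form diag(1,1,1,1,1,1,1,1,1,1,1,1,1,1,1,1,1).

Reading off H_k = ker ∂_k / im ∂_{k+1}:

  H_2: rank ker ∂_2 − rank ∂_3 = (18 − 17) − 0 = 1, and there is no ∂_3, so H_2 ≅ Z.

H_2 = Z.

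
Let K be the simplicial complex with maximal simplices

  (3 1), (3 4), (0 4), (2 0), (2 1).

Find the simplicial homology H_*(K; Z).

Fix the vertex order 0 < 1 < 2 < 3 < 4 and write every simplex with vertices in increasing order. Then dim K = 1 and the simplices of K are:

  0-simplices (5): [0], [1], [2], [3], [4]
  1-simplices (5): [0,2], [0,4], [1,2], [1,3], [3,4]

Hence C_0 ≅ Z^5, C_1 ≅ Z^5.

∂_1: C_1 → C_0 sends each edge [p,q] (with p < q) to q − p. For instance
  ∂[0,4] = [4] − [0].
The 5×5 boundary matrix has rank 4 and Smith normal form diag(1,1,1,1).

From H_k ≅ ker(∂_k) / im(∂_{k+1}) we obtain:

  H_0: rank C_0 − rank ∂_1 = 5 − 4 = 1, and the invariant factors of ∂_1 are all 1, so H_0 = Z.
  H_1: rank ker ∂_1 − rank ∂_2 = (5 − 4) − 0 = 1, and there is no ∂_2, so H_1 = Z.

H_0 = Z,  H_1 = Z.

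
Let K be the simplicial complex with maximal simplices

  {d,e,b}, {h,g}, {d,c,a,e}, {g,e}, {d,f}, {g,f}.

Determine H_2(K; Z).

Take the total order a < b < c < d < e < f < g < h on the vertex set. Then K (dimension 3) consists of the simplices:

  0-simplices (8): a, b, c, d, e, f, g, h
  1-simplices (12): ac, ad, ae, bd, be, cd, ce, de, df, eg, fg, gh
  2-simplices (5): acd, ace, ade, bde, cde
  3-simplices (1): acde

so the chain groups are C_0 ≅ Z^8, C_1 ≅ Z^12, C_2 ≅ Z^5, C_3 ≅ Z^1.

The boundary map ∂_1: C_1 → C_0 sends each edge [p,q] (with p < q) to q − p. For instance
  ∂ae = e − a.
The 8×12 boundary matrix has rank 7 and Smith normal form diag(1,1,1,1,1,1,1).

The boundary map ∂_2: C_2 → C_1 acts by ∂[p,q,r] = [q,r] − [p,r] + [p,q]. For instance
  ∂bde = de − be + bd,
  ∂acd = cd − ad + ac.
The 12×5 boundary matrix has rank 4 and Smith normal form diag(1,1,1,1).

The boundary map ∂_3: C_3 → C_2 sends each 3-simplex σ to the alternating sum Σ_i (−1)^i (σ with its i-th vertex removed). For instance
  ∂acde = cde − ade + ace − acd.
As a 5×1 matrix over Z this has rank 1, with invariant factors (1).

Reading off H_k = ker ∂_k / im ∂_{k+1}:

  H_2: rank ker ∂_2 − rank ∂_3 = (5 − 4) − 1 = 0, and the invariant factors of ∂_3 are all 1, so H_2 = 0.

H_2 ≅ 0.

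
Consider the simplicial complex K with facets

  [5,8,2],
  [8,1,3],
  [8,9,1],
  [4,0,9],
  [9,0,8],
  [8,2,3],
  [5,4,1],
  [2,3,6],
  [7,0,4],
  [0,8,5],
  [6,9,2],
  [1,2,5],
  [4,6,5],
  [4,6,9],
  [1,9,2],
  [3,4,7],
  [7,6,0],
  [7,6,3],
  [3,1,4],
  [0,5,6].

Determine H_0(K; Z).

H_0 = Z.

Order the vertices as 0 < 1 < 2 < 3 < 4 < 5 < 6 < 7 < 8 < 9. Listing each simplex with vertices in this order, K has dimension 2 with simplices:

  0-simplices (10): [0], [1], [2], [3], [4], [5], [6], [7], [8], [9]
  1-simplices (30): (30 of them)
  2-simplices (20): (20 of them)

so the chain groups are C_0 ≅ Z^10, C_1 ≅ Z^30, C_2 ≅ Z^20.

Boundary ∂_1: C_1 → C_0 sends each edge [p,q] (with p < q) to q − p.
This gives a 10×30 integer matrix of rank 9; reducing to Smith normal form yields diagonal entries (1,1,1,1,1,1,1,1,1).

The boundary map ∂_2: C_2 → C_1 acts by ∂[p,q,r] = [q,r] − [p,r] + [p,q]. For instance
  ∂[1,8,9] = [8,9] − [1,9] + [1,8],
  ∂[0,6,7] = [6,7] − [0,7] + [0,6].
This gives a 30×20 integer matrix of rank 20; reducing to Smith normal form yields diagonal entries (1,1,1,1,1,1,1,1,1,1,1,1,1,1,1,1,1,1,1,2).

Computing H_k = (kernel of ∂_k) / (image of ∂_{k+1}):

  H_0: rank C_0 − rank ∂_1 = 10 − 9 = 1, and the invariant factors of ∂_1 are all 1, so H_0 ≅ Z.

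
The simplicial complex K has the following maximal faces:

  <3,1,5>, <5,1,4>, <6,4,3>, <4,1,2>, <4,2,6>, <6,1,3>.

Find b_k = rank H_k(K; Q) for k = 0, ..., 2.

K has 6 vertices, 12 edges, 6 triangles.
rank ∂_0 = 0, rank ∂_1 = 5 ⇒ b_0 = 6 − 0 − 5 = 1; all invariant factors of ∂_1 are 1 so no torsion. So H_0 ≅ Z.
rank ∂_1 = 5, rank ∂_2 = 6 ⇒ b_1 = 12 − 5 − 6 = 1; all invariant factors of ∂_2 are 1 so no torsion. So H_1 ≅ Z.
rank ∂_2 = 6, rank ∂_3 = 0 ⇒ b_2 = 6 − 6 − 0 = 0. So H_2 ≅ 0.

b_0 = 1, b_1 = 1, b_2 = 0.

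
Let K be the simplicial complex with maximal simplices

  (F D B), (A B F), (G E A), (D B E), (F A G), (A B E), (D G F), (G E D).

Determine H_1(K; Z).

H_1 = 0.

Order the vertices as A < B < D < E < F < G. Listing each simplex with vertices in this order, K has dimension 2 with simplices:

  0-simplices (6): A, B, D, E, F, G
  1-simplices (12): AB, AE, AF, AG, BD, BE, BF, DE, DF, DG, EG, FG
  2-simplices (8): ABE, ABF, AEG, AFG, BDE, BDF, DEG, DFG

so the chain groups are C_0 ≅ Z^6, C_1 ≅ Z^12, C_2 ≅ Z^8.

The boundary map ∂_1: C_1 → C_0 maps an edge to its endpoints' difference, ∂[p,q] = q − p. For instance
  ∂BF = F − B.
As a 6×12 matrix over Z this has rank 5, with invariant factors (1,1,1,1,1).

Boundary ∂_2: C_2 → C_1 acts by ∂[p,q,r] = [q,r] − [p,r] + [p,q]. For instance
  ∂BDE = DE − BE + BD,
  ∂AEG = EG − AG + AE.
The resulting 12×8 matrix has rank 7, and its Smith normal form has invariant factors (1,1,1,1,1,1,1).

Computing H_k = (kernel of ∂_k) / (image of ∂_{k+1}):

  H_1: rank ker ∂_1 − rank ∂_2 = (12 − 5) − 7 = 0, and the invariant factors of ∂_2 are all 1, so H_1 ≅ 0.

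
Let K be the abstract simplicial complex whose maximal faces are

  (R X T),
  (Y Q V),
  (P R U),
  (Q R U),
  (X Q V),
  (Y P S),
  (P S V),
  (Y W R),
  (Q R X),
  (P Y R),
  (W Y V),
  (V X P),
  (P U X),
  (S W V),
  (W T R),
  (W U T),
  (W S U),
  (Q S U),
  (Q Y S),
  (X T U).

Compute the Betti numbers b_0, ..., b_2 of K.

b_0 = 1, b_1 = 1, b_2 = 0.

Fix the vertex order P < Q < R < S < T < U < V < W < X < Y and write every simplex with vertices in increasing order. Then dim K = 2 and the simplices of K are:

  0-simplices (10): P, Q, R, S, T, U, V, W, X, Y
  1-simplices (30): PR, PS, PU, PV, PX, PY, QR, QS, QU, QV, QX, QY, RT, RU, RW, RX, RY, SU, SV, SW, SY, TU, TW, TX, UW, UX, VW, VX, VY, WY
  2-simplices (20): PRU, PRY, PSV, PSY, PUX, PVX, QRU, QRX, QSU, QSY, QVX, QVY, RTW, RTX, RWY, SUW, SVW, TUW, TUX, VWY

giving chain groups C_0 ≅ Z^10, C_1 ≅ Z^30, C_2 ≅ Z^20.

Boundary ∂_1: C_1 → C_0 sends each edge [p,q] (with p < q) to q − p. For instance
  ∂UX = X − U.
The 10×30 boundary matrix has rank 9 and Smith normal form diag(1,1,1,1,1,1,1,1,1).

∂_2: C_2 → C_1 acts by ∂[p,q,r] = [q,r] − [p,r] + [p,q]. For instance
  ∂SUW = UW − SW + SU,
  ∂SVW = VW − SW + SV.
The 30×20 boundary matrix has rank 20 and Smith normal form diag(1,1,1,1,1,1,1,1,1,1,1,1,1,1,1,1,1,1,1,2).

Computing H_k = (kernel of ∂_k) / (image of ∂_{k+1}):

  H_0: rank C_0 − rank ∂_1 = 10 − 9 = 1, and the invariant factors of ∂_1 are all 1, so H_0 ≅ Z.
  H_1: rank ker ∂_1 − rank ∂_2 = (30 − 9) − 20 = 1, and ∂_2 has invariant factor 2 > 1, so H_1 ≅ Z ⊕ Z/2Z.
  H_2: rank ker ∂_2 − rank ∂_3 = (20 − 20) − 0 = 0, and there is no ∂_3, so H_2 ≅ 0.

(K is a triangulation of the Klein bottle.)

Hence the Betti numbers are b_0 = 1, b_1 = 1, b_2 = 0.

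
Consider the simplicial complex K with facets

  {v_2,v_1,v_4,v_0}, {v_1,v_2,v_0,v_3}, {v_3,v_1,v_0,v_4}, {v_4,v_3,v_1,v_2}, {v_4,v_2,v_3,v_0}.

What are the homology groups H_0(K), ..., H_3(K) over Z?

H_0 = Z,  H_1 = 0,  H_2 = 0,  H_3 = Z.

We work with the vertex ordering v_0 < v_1 < v_2 < v_3 < v_4. The simplices of K, each written with vertices in increasing order, are:

  0-simplices (5): [v_0], [v_1], [v_2], [v_3], [v_4]
  1-simplices (10): [v_0,v_1], [v_0,v_2], [v_0,v_3], [v_0,v_4], [v_1,v_2], [v_1,v_3], [v_1,v_4], [v_2,v_3], [v_2,v_4], [v_3,v_4]
  2-simplices (10): [v_0,v_1,v_2], [v_0,v_1,v_3], [v_0,v_1,v_4], [v_0,v_2,v_3], [v_0,v_2,v_4], [v_0,v_3,v_4], [v_1,v_2,v_3], [v_1,v_2,v_4], [v_1,v_3,v_4], [v_2,v_3,v_4]
  3-simplices (5): [v_0,v_1,v_2,v_3], [v_0,v_1,v_2,v_4], [v_0,v_1,v_3,v_4], [v_0,v_2,v_3,v_4], [v_1,v_2,v_3,v_4]

so the chain groups are C_0 ≅ Z^5, C_1 ≅ Z^10, C_2 ≅ Z^10, C_3 ≅ Z^5.

The boundary map ∂_1: C_1 → C_0 maps an edge to its endpoints' difference, ∂[p,q] = q − p.
The 5×10 boundary matrix has rank 4 and Smith normal form diag(1,1,1,1).

∂_2: C_2 → C_1 maps a triangle to the signed sum of its edges. For instance
  ∂[v_1,v_2,v_3] = [v_2,v_3] − [v_1,v_3] + [v_1,v_2],
  ∂[v_0,v_3,v_4] = [v_3,v_4] − [v_0,v_4] + [v_0,v_3].
The resulting 10×10 matrix has rank 6, and its Smith normal form has invariant factors (1,1,1,1,1,1).

The boundary map ∂_3: C_3 → C_2 sends each 3-simplex σ to the alternating sum Σ_i (−1)^i (σ with its i-th vertex removed). For instance
  ∂[v_0,v_1,v_2,v_4] = [v_1,v_2,v_4] − [v_0,v_2,v_4] + [v_0,v_1,v_4] − [v_0,v_1,v_2],
  ∂[v_1,v_2,v_3,v_4] = [v_2,v_3,v_4] − [v_1,v_3,v_4] + [v_1,v_2,v_4] − [v_1,v_2,v_3].
The resulting 10×5 matrix has rank 4, and its Smith normal form has invariant factors (1,1,1,1).

Computing H_k = (kernel of ∂_k) / (image of ∂_{k+1}):

  H_0: rank C_0 − rank ∂_1 = 5 − 4 = 1, and the invariant factors of ∂_1 are all 1, so H_0 = Z.
  H_1: rank ker ∂_1 − rank ∂_2 = (10 − 4) − 6 = 0, and the invariant factors of ∂_2 are all 1, so H_1 = 0.
  H_2: rank ker ∂_2 − rank ∂_3 = (10 − 6) − 4 = 0, and the invariant factors of ∂_3 are all 1, so H_2 = 0.
  H_3: rank ker ∂_3 − rank ∂_4 = (5 − 4) − 0 = 1, and there is no ∂_4, so H_3 = Z.

As a check, the Euler characteristic is 5 − 10 + 10 − 5 = 0, which agrees with 1 − 0 + 0 − 1 = 0.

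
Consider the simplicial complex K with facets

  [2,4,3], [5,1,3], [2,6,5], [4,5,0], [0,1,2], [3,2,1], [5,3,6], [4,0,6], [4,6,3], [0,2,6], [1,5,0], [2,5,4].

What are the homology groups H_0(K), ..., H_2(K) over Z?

H_0 = Z,  H_1 = Z/2,  H_2 = 0.

K has 7 vertices, 18 edges, 12 triangles.
rank ∂_0 = 0, rank ∂_1 = 6 ⇒ b_0 = 7 − 0 − 6 = 1; all invariant factors of ∂_1 are 1 so no torsion. So H_0 ≅ Z.
rank ∂_1 = 6, rank ∂_2 = 12 ⇒ b_1 = 18 − 6 − 12 = 0; ∂_2 has invariant factor(s) [2] giving torsion. So H_1 ≅ Z/2.
rank ∂_2 = 12, rank ∂_3 = 0 ⇒ b_2 = 12 − 12 − 0 = 0. So H_2 ≅ 0.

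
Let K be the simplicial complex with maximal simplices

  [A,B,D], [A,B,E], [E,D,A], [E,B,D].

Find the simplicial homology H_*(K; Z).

We work with the vertex ordering A < B < D < E. The simplices of K, each written with vertices in increasing order, are:

  0-simplices (4): A, B, D, E
  1-simplices (6): AB, AD, AE, BD, BE, DE
  2-simplices (4): ABD, ABE, ADE, BDE

giving chain groups C_0 ≅ Z^4, C_1 ≅ Z^6, C_2 ≅ Z^4.

Boundary ∂_1: C_1 → C_0 is given by ∂[p,q] = [q] − [p]. For instance
  ∂AD = D − A.
This gives a 4×6 integer matrix of rank 3; reducing to Smith normal form yields diagonal entries (1,1,1).

Boundary ∂_2: C_2 → C_1 maps a triangle to the signed sum of its edges. For instance
  ∂ABD = BD − AD + AB,
  ∂BDE = DE − BE + BD.
The 6×4 boundary matrix has rank 3 and Smith normal form diag(1,1,1).

From H_k ≅ ker(∂_k) / im(∂_{k+1}) we obtain:

  H_0: rank C_0 − rank ∂_1 = 4 − 3 = 1, and the invariant factors of ∂_1 are all 1, so H_0 = Z.
  H_1: rank ker ∂_1 − rank ∂_2 = (6 − 3) − 3 = 0, and the invariant factors of ∂_2 are all 1, so H_1 = 0.
  H_2: rank ker ∂_2 − rank ∂_3 = (4 − 3) − 0 = 1, and there is no ∂_3, so H_2 = Z.

H_0 ≅ Z,  H_1 = 0,  H_2 ≅ Z.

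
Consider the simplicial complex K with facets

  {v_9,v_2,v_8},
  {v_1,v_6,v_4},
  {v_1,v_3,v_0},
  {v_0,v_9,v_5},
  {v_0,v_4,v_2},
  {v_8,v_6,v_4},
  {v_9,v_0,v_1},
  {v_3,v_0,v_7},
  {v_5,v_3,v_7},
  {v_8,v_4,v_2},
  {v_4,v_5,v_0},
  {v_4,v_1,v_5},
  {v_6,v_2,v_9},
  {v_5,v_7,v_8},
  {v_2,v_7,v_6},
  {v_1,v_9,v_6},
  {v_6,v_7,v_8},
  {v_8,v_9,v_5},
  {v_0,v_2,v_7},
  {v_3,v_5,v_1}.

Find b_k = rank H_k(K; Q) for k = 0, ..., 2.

b_0 = 1, b_1 = 1, b_2 = 0.

K has 10 vertices, 30 edges, 20 triangles.
rank ∂_0 = 0, rank ∂_1 = 9 ⇒ b_0 = 10 − 0 − 9 = 1; all invariant factors of ∂_1 are 1 so no torsion. So H_0 = Z.
rank ∂_1 = 9, rank ∂_2 = 20 ⇒ b_1 = 30 − 9 − 20 = 1; ∂_2 has invariant factor(s) [2] giving torsion. So H_1 = Z × Z/2.
rank ∂_2 = 20, rank ∂_3 = 0 ⇒ b_2 = 20 − 20 − 0 = 0. So H_2 = 0.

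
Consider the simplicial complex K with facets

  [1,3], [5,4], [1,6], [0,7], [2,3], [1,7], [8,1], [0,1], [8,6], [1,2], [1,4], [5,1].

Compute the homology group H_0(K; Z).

H_0 = Z.

Order the vertices as 0 < 1 < 2 < 3 < 4 < 5 < 6 < 7 < 8. Listing each simplex with vertices in this order, K has dimension 1 with simplices:

  0-simplices (9): [0], [1], [2], [3], [4], [5], [6], [7], [8]
  1-simplices (12): [0,1], [0,7], [1,2], [1,3], [1,4], [1,5], [1,6], [1,7], [1,8], [2,3], [4,5], [6,8]

giving chain groups C_0 ≅ Z^9, C_1 ≅ Z^12.

Boundary ∂_1: C_1 → C_0 sends each edge [p,q] (with p < q) to q − p. For instance
  ∂[1,7] = [7] − [1].
As a 9×12 matrix over Z this has rank 8, with invariant factors (1,1,1,1,1,1,1,1).

Now H_k = ker ∂_k / im ∂_{k+1}, so:

  H_0: rank C_0 − rank ∂_1 = 9 − 8 = 1, and the invariant factors of ∂_1 are all 1, so H_0 ≅ Z.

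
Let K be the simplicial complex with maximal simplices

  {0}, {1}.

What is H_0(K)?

H_0 = Z^2.

We work with the vertex ordering 0 < 1. The simplices of K, each written with vertices in increasing order, are:

  0-simplices (2): [0], [1]

giving chain groups C_0 ≅ Z^2.

Now H_k = ker ∂_k / im ∂_{k+1}, so:

  H_0: rank C_0 − rank ∂_1 = 2 − 0 = 2, and there is no ∂_1, so H_0 = Z^2.

(K is a triangulation of a set of 2 points.)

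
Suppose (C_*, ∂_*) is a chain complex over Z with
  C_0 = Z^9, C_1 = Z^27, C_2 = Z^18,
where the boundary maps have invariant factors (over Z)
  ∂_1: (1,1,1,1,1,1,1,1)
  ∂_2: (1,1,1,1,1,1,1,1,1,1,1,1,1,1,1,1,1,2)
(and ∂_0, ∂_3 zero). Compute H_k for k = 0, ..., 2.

H_0: b_0 = 9 − 0 − 8 = 1; torsion from ∂_1 factors > 1: none. So H_0 ≅ Z.
H_1: b_1 = 27 − 8 − 18 = 1; torsion from ∂_2 factors > 1: [2]. So H_1 ≅ Z ⊕ Z/2.
H_2: b_2 = 18 − 18 − 0 = 0; torsion from ∂_3 factors > 1: none. So H_2 ≅ 0.

H_0 ≅ Z,  H_1 ≅ Z ⊕ Z/2,  H_2 = 0.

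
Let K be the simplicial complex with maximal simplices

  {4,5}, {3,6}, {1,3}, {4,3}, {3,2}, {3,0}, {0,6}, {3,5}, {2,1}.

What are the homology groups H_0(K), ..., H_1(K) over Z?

K has 7 vertices, 9 edges.
rank ∂_0 = 0, rank ∂_1 = 6 ⇒ b_0 = 7 − 0 − 6 = 1; all invariant factors of ∂_1 are 1 so no torsion. So H_0 ≅ Z.
rank ∂_1 = 6, rank ∂_2 = 0 ⇒ b_1 = 9 − 6 − 0 = 3. So H_1 ≅ Z^3.

H_0 ≅ Z,  H_1 ≅ Z^3.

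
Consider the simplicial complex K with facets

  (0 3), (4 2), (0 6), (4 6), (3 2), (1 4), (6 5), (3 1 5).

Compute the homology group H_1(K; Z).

H_1 ≅ Z^3.

We work with the vertex ordering 0 < 1 < 2 < 3 < 4 < 5 < 6. The simplices of K, each written with vertices in increasing order, are:

  0-simplices (7): [0], [1], [2], [3], [4], [5], [6]
  1-simplices (10): [0,3], [0,6], [1,3], [1,4], [1,5], [2,3], [2,4], [3,5], [4,6], [5,6]
  2-simplices (1): [1,3,5]

Hence C_0 ≅ Z^7, C_1 ≅ Z^10, C_2 ≅ Z^1.

Boundary ∂_1: C_1 → C_0 is given by ∂[p,q] = [q] − [p]. For instance
  ∂[3,5] = [5] − [3].
The 7×10 boundary matrix has rank 6 and Smith normal form diag(1,1,1,1,1,1).

Boundary ∂_2: C_2 → C_1 maps a triangle to the signed sum of its edges. For instance
  ∂[1,3,5] = [3,5] − [1,5] + [1,3].
The 10×1 boundary matrix has rank 1 and Smith normal form diag(1).

From H_k ≅ ker(∂_k) / im(∂_{k+1}) we obtain:

  H_1: rank ker ∂_1 − rank ∂_2 = (10 − 6) − 1 = 3, and the invariant factors of ∂_2 are all 1, so H_1 ≅ Z^3.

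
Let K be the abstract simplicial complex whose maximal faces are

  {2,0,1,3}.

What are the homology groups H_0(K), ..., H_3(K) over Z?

H_0 ≅ Z,  H_1 = 0,  H_2 = 0,  H_3 = 0.

Order the vertices as 0 < 1 < 2 < 3. Listing each simplex with vertices in this order, K has dimension 3 with simplices:

  0-simplices (4): [0], [1], [2], [3]
  1-simplices (6): [0,1], [0,2], [0,3], [1,2], [1,3], [2,3]
  2-simplices (4): [0,1,2], [0,1,3], [0,2,3], [1,2,3]
  3-simplices (1): [0,1,2,3]

so the chain groups are C_0 ≅ Z^4, C_1 ≅ Z^6, C_2 ≅ Z^4, C_3 ≅ Z^1.

Boundary ∂_1: C_1 → C_0 is given by ∂[p,q] = [q] − [p]. For instance
  ∂[1,2] = [2] − [1].
This gives a 4×6 integer matrix of rank 3; reducing to Smith normal form yields diagonal entries (1,1,1).

The boundary map ∂_2: C_2 → C_1 maps a triangle to the signed sum of its edges. For instance
  ∂[1,2,3] = [2,3] − [1,3] + [1,2],
  ∂[0,1,3] = [1,3] − [0,3] + [0,1].
The resulting 6×4 matrix has rank 3, and its Smith normal form has invariant factors (1,1,1).

The boundary map ∂_3: C_3 → C_2 sends each 3-simplex σ to the alternating sum Σ_i (−1)^i (σ with its i-th vertex removed). For instance
  ∂[0,1,2,3] = [1,2,3] − [0,2,3] + [0,1,3] − [0,1,2].
As a 4×1 matrix over Z this has rank 1, with invariant factors (1).

Now H_k = ker ∂_k / im ∂_{k+1}, so:

  H_0: rank C_0 − rank ∂_1 = 4 − 3 = 1, and the invariant factors of ∂_1 are all 1, so H_0 = Z.
  H_1: rank ker ∂_1 − rank ∂_2 = (6 − 3) − 3 = 0, and the invariant factors of ∂_2 are all 1, so H_1 = 0.
  H_2: rank ker ∂_2 − rank ∂_3 = (4 − 3) − 1 = 0, and the invariant factors of ∂_3 are all 1, so H_2 = 0.
  H_3: rank ker ∂_3 − rank ∂_4 = (1 − 1) − 0 = 0, and there is no ∂_4, so H_3 = 0.

As a check, the Euler characteristic is 4 − 6 + 4 − 1 = 1, which agrees with 1 − 0 + 0 − 0 = 1.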